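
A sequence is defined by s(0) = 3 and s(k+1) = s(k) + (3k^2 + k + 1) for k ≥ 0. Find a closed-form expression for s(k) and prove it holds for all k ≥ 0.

Claim: s(k) = k^3 − k^2 + k + 3.

Base case: s(0) = 3, and 0^3 − 0^2 + 0 + 3 = 3.
Assume s(m) = m^3 − m^2 + m + 3.
Then s(m+1) = s(m) + (3m^2 + m + 1) = (m^3 − m^2 + m + 3) + (3m^2 + m + 1) = m^3 + 2m^2 + 2m + 4,
and (m+1)^3 − (m+1)^2 + (m+1) + 3 = m^3 + 2m^2 + 2m + 4.
Hence s(k) = k^3 − k^2 + k + 3 for every k ≥ 0, by induction.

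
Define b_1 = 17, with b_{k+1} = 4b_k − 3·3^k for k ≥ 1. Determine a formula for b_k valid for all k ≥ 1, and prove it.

Claim: b_k = 2·4^k + 3·3^k.

Base case: b_1 = 17, and 2·4^1 + 3·3^1 = 8 + 9 = 17.
Assume b_j = 2·4^j + 3·3^j for some j ≥ 1.
Then b_{j+1} = 4b_j − 3·3^j = 4·(2·4^j + 3·3^j) − 3·3^j = 2·4^{j+1} + 12·3^j − 3·3^j = 2·4^{j+1} + 9·3^j = 2·4^{j+1} + 3·3^{j+1}.
So the formula holds for j+1, and by induction b_k = 2·4^k + 3·3^k for all k ≥ 1.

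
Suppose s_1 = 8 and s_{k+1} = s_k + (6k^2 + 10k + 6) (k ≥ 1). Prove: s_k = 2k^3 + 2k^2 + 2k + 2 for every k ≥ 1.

Base case: s_1 = 8, and 2·1^3 + 2·1^2 + 2·1 + 2 = 8.
Assume s_r = 2r^3 + 2r^2 + 2r + 2.
Then s_{r+1} = s_r + (6r^2 + 10r + 6) = (2r^3 + 2r^2 + 2r + 2) + (6r^2 + 10r + 6) = 2r^3 + 8r^2 + 12r + 8,
and 2·(r+1)^3 + 2·(r+1)^2 + 2·(r+1) + 2 = 2r^3 + 8r^2 + 12r + 8.
By induction, s_k = 2k^3 + 2k^2 + 2k + 2 for all k ≥ 1.

s_k = 2k^3 + 2k^2 + 2k + 2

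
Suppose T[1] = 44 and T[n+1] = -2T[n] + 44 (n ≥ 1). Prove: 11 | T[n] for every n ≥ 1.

Base case: T[1] = 44 = 11·4, so 11 | T[1].
Assume 11 | T[j], so T[j] = 11t for some integer t.
Then T[j+1] = -2T[j] + 44 = -2·(11t) + 44 = 11(-2t + 4), so 11 | T[j+1].
This completes the inductive step, so 11 | T[n] for all n ≥ 1.

11 | T[n]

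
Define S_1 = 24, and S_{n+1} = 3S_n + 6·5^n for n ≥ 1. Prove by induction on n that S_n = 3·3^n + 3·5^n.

Base case: S_1 = 24, and 3·3^1 + 3·5^1 = 9 + 15 = 24.
Assume S_k = 3·3^k + 3·5^k for some k ≥ 1.
Then S_{k+1} = 3S_k + 6·5^k = 3·(3·3^k + 3·5^k) + 6·5^k = 3·3^{k+1} + 9·5^k + 6·5^k = 3·3^{k+1} + 15·5^k = 3·3^{k+1} + 3·5^{k+1}.
By induction, S_n = 3·3^n + 3·5^n for all n ≥ 1.

S_n = 3·3^n + 3·5^n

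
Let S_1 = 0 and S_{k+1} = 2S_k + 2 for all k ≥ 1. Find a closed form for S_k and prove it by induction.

Claim: S_k = 2^k − 2.

Base case: S_1 = 0, and 2^1 − 2 = 2 − 2 = 0.
Assume S_m = 2^m − 2 for some m ≥ 1.
Then S_{m+1} = 2S_m + 2 = 2·(2^m − 2) + 2 = 2^{m+1} − 4 + 2 = 2^{m+1} − 2.
This completes the inductive step, so S_k = 2^k − 2 for all k ≥ 1.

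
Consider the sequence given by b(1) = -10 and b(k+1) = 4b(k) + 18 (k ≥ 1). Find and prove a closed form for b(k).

Claim: b(k) = -4^k − 6.

Base case: b(1) = -10, and -4^1 − 6 = -4 − 6 = -10.
Assume b(j) = -4^j − 6 for some j ≥ 1.
Then b(j+1) = 4b(j) + 18 = 4·(-4^j − 6) + 18 = -4^{j+1} − 24 + 18 = -4^{j+1} − 6.
Hence b(k) = -4^k − 6 for every k ≥ 1, by induction.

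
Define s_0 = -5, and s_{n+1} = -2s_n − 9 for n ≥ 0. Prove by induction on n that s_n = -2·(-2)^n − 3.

Base case: s_0 = -5, and -2·(-2)^0 − 3 = -2 − 3 = -5.
Assume s_j = -2·(-2)^j − 3 for some j ≥ 0.
Then s_{j+1} = -2s_j − 9 = -2·(-2·(-2)^j − 3) − 9 = 4·(-2)^j + 6 − 9 = -2·(-2)^{j+1} − 3.
Hence s_n = -2·(-2)^n − 3 for every n ≥ 0, by induction.

s_n = -2·(-2)^n − 3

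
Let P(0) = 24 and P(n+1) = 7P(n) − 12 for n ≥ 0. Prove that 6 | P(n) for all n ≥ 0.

Base case: P(0) = 24 = 6·4, so 6 | P(0).
Assume 6 | P(j), so P(j) = 6t for some integer t.
Then P(j+1) = 7P(j) − 12 = 7·(6t) − 12 = 6(7t − 2), so 6 | P(j+1).
By induction, 6 | P(n) for all n ≥ 0.

6 | P(n)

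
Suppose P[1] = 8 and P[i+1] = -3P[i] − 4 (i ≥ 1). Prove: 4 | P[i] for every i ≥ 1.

Base case: P[1] = 8 = 4·2, so 4 | P[1].
Assume 4 | P[m], so P[m] = 4t for some integer t.
Then P[m+1] = -3P[m] − 4 = -3·(4t) − 4 = 4(-3t − 1), so 4 | P[m+1].
By induction, 4 | P[i] for all i ≥ 1.

4 | P[i]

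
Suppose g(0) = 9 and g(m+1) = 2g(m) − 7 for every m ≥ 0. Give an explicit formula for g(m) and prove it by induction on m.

Claim: g(m) = 2^{m+1} + 7.

Base case: g(0) = 9, and 2^{0+1} + 7 = 2 + 7 = 9.
Assume g(j) = 2^{j+1} + 7 for some j ≥ 0.
Then g(j+1) = 2g(j) − 7 = 2·(2^{j+1} + 7) − 7 = 2^{j+2} + 14 − 7 = 2^{j+2} + 7.
By induction, g(m) = 2^{m+1} + 7 for all m ≥ 0.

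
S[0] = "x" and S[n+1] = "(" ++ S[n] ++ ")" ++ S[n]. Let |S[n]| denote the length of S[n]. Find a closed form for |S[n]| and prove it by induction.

Claim: |S[n]| = 3·2^n − 2.

Base case: |S[0]| = 1, and 3·2^0 − 2 = 1.
Assume |S[r]| = 3·2^r − 2.
Then |S[r+1]| = 1 + |S[r]| + 1 + |S[r]| = 2|S[r]| + 2 = 2(3·2^r − 2) + 2 = 3·2^{r+1} − 4 + 2 = 3·2^{r+1} − 2.
So the formula holds for r+1, and by induction |S[n]| = 3·2^n − 2 for all n ≥ 0.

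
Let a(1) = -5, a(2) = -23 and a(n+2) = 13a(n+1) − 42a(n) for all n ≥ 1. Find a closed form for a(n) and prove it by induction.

Claim: a(n) = 7^n − 2·6^n.

Base cases: a(1) = -5 and 7^1 − 2·6^1 = -5; a(2) = -23 and 7^2 − 2·6^2 = -23.
Assume a(j) = 7^j − 2·6^j for all 1 ≤ j ≤ k, where k ≥ 2.
Then a(k+1) = 13a(k) − 42a(k−1) = 13·(7^k − 2·6^k) − 42·(7^{k−1} − 2·6^{k−1}) = (13·7 − 42)7^{k−1} − 2·(13·6 − 42)6^{k−1} = 49·7^{k−1} − 72·6^{k−1} = 7^{k+1} − 2·6^{k+1}.
This completes the inductive step, so a(n) = 7^n − 2·6^n for all n ≥ 1.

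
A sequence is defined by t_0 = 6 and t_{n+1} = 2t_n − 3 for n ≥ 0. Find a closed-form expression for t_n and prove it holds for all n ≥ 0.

Claim: t_n = 3·2^n + 3.

Base case: t_0 = 6, and 3·2^0 + 3 = 3 + 3 = 6.
Assume t_r = 3·2^r + 3 for some r ≥ 0.
Then t_{r+1} = 2t_r − 3 = 2·(3·2^r + 3) − 3 = 6·2^r + 6 − 3 = 3·2^{r+1} + 3.
By induction, t_n = 3·2^n + 3 for all n ≥ 0.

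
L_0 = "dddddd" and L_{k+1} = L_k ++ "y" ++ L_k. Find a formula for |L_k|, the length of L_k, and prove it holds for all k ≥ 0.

Claim: |L_k| = 7·2^k − 1.

Base case: |L_0| = 6, and 7·2^0 − 1 = 6.
Assume |L_r| = 7·2^r − 1.
Then |L_{r+1}| = |L_r| + 1 + |L_r| = 2|L_r| + 1 = 2(7·2^r − 1) + 1 = 7·2^{r+1} − 2 + 1 = 7·2^{r+1} − 1.
By induction, |L_k| = 7·2^k − 1 for all k ≥ 0.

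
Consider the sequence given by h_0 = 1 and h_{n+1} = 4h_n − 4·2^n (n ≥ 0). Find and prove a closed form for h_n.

Claim: h_n = -4^n + 2·2^n.

Base case: h_0 = 1, and -4^0 + 2·2^0 = -1 + 2 = 1.
Assume h_r = -4^r + 2·2^r for some r ≥ 0.
Then h_{r+1} = 4h_r − 4·2^r = 4·(-4^r + 2·2^r) − 4·2^r = -4^{r+1} + 8·2^r − 4·2^r = -4^{r+1} + 4·2^r = -4^{r+1} + 2·2^{r+1}.
This completes the inductive step, so h_n = -4^n + 2·2^n for all n ≥ 0.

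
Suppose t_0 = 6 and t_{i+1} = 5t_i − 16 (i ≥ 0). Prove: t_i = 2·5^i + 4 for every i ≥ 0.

Base case: t_0 = 6, and 2·5^0 + 4 = 2 + 4 = 6.
Assume t_r = 2·5^r + 4 for some r ≥ 0.
Then t_{r+1} = 5t_r − 16 = 5·(2·5^r + 4) − 16 = 10·5^r + 20 − 16 = 2·5^{r+1} + 4.
So the formula holds for r+1, and by induction t_i = 2·5^i + 4 for all i ≥ 0.

t_i = 2·5^i + 4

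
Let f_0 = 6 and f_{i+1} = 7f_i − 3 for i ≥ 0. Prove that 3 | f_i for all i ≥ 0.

Base case: f_0 = 6 = 3·2, so 3 | f_0.
Assume 3 | f_m, so f_m = 3t for some integer t.
Then f_{m+1} = 7f_m − 3 = 7·(3t) − 3 = 3(7t − 1), so 3 | f_{m+1}.
So the property holds for m+1, and by induction 3 | f_i for all i ≥ 0.

3 | f_i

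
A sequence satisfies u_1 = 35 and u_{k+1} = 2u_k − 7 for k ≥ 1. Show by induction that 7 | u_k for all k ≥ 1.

Base case: u_1 = 35 = 7·5, so 7 | u_1.
Assume 7 | u_r, so u_r = 7t for some integer t.
Then u_{r+1} = 2u_r − 7 = 2·(7t) − 7 = 7(2t − 1), so 7 | u_{r+1}.
Hence 7 | u_k for every k ≥ 1, by induction.

7 | u_k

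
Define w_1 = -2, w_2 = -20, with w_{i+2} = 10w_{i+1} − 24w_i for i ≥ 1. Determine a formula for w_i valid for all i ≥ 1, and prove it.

Claim: w_i = 4^i − 6^i.

Base cases: w_1 = -2 and 4^1 − 6^1 = -2; w_2 = -20 and 4^2 − 6^2 = -20.
Assume w_j = 4^j − 6^j for all 1 ≤ j ≤ r, where r ≥ 2.
Then w_{r+1} = 10w_r − 24w_{r−1} = 10·(4^r − 6^r) − 24·(4^{r−1} − 6^{r−1}) = (10·4 − 24)4^{r−1} − (10·6 − 24)6^{r−1} = 16·4^{r−1} − 36·6^{r−1} = 4^{r+1} − 6^{r+1}.
By strong induction, w_i = 4^i − 6^i for all i ≥ 1.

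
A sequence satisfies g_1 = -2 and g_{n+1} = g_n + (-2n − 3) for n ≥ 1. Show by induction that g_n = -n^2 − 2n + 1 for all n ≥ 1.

Base case: g_1 = -2, and -1^2 − 2·1 + 1 = -2.
Assume g_m = -m^2 − 2m + 1.
Then g_{m+1} = g_m + (-2m − 3) = (-m^2 − 2m + 1) + (-2m − 3) = -m^2 − 4m − 2,
and -(m+1)^2 − 2·(m+1) + 1 = -m^2 − 4m − 2.
This completes the inductive step, so g_n = -n^2 − 2n + 1 for all n ≥ 1.

g_n = -n^2 − 2n + 1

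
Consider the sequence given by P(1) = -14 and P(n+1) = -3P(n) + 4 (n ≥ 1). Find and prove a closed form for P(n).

Claim: P(n) = 5·(-3)^n + 1.

Base case: P(1) = -14, and 5·(-3)^1 + 1 = -15 + 1 = -14.
Assume P(k) = 5·(-3)^k + 1 for some k ≥ 1.
Then P(k+1) = -3P(k) + 4 = -3·(5·(-3)^k + 1) + 4 = -15·(-3)^k − 3 + 4 = 5·(-3)^{k+1} + 1.
This completes the inductive step, so P(n) = 5·(-3)^n + 1 for all n ≥ 1.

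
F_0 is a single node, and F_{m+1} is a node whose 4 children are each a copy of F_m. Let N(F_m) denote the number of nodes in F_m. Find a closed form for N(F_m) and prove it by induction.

Claim: N(F_m) = (4^{m+1} − 1)/3.

Base case: N(F_0) = 1, and (4^{0+1} − 1)/3 = 1.
Assume N(F_k) = (4^{k+1} − 1)/3.
Then N(F_{k+1}) = 1 + 4N(F_k) = 1 + 4·(4^{k+1} − 1)/3 = 1 + (4^{k+2} − 4)/3 = (3 + 4^{k+2} − 4)/3 = (4^{k+2} − 1)/3.
This completes the inductive step, so N(F_m) = (4^{m+1} − 1)/3 for all m ≥ 0.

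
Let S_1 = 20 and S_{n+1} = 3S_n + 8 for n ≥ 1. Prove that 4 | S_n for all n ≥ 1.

Base case: S_1 = 20 = 4·5, so 4 | S_1.
Assume 4 | S_m, so S_m = 4t for some integer t.
Then S_{m+1} = 3S_m + 8 = 3·(4t) + 8 = 4(3t + 2), so 4 | S_{m+1}.
By induction, 4 | S_n for all n ≥ 1.

4 | S_n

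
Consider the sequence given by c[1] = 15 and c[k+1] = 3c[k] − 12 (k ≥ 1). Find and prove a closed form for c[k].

Claim: c[k] = 3^{k+1} + 6.

Base case: c[1] = 15, and 3^{1+1} + 6 = 9 + 6 = 15.
Assume c[r] = 3^{r+1} + 6 for some r ≥ 1.
Then c[r+1] = 3c[r] − 12 = 3·(3^{r+1} + 6) − 12 = 3^{r+2} + 18 − 12 = 3^{r+2} + 6.
Hence c[k] = 3^{k+1} + 6 for every k ≥ 1, by induction.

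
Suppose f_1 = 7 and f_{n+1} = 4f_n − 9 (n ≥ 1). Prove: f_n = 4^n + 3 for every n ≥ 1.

Base case: f_1 = 7, and 4^1 + 3 = 4 + 3 = 7.
Assume f_m = 4^m + 3 for some m ≥ 1.
Then f_{m+1} = 4f_m − 9 = 4·(4^m + 3) − 9 = 4^{m+1} + 12 − 9 = 4^{m+1} + 3.
So the formula holds for m+1, and by induction f_n = 4^n + 3 for all n ≥ 1.

f_n = 4^n + 3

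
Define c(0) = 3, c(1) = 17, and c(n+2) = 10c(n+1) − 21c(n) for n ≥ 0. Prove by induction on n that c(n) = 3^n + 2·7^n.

Base cases: c(0) = 3 and 3^0 + 2·7^0 = 3; c(1) = 17 and 3^1 + 2·7^1 = 17.
Assume c(j) = 3^j + 2·7^j for all 0 ≤ j ≤ k, where k ≥ 1.
Then c(k+1) = 10c(k) − 21c(k−1) = 10·(3^k + 2·7^k) − 21·(3^{k−1} + 2·7^{k−1}) = (10·3 − 21)3^{k−1} + 2·(10·7 − 21)7^{k−1} = 9·3^{k−1} + 98·7^{k−1} = 3^{k+1} + 2·7^{k+1}.
By strong induction, c(n) = 3^n + 2·7^n for all n ≥ 0.

c(n) = 3^n + 2·7^n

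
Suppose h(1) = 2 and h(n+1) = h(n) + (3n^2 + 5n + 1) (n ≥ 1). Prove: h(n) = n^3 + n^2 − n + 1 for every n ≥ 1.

Base case: h(1) = 2, and 1^3 + 1^2 − 1 + 1 = 2.
Assume h(r) = r^3 + r^2 − r + 1.
Then h(r+1) = h(r) + (3r^2 + 5r + 1) = (r^3 + r^2 − r + 1) + (3r^2 + 5r + 1) = r^3 + 4r^2 + 4r + 2,
and (r+1)^3 + (r+1)^2 − (r+1) + 1 = r^3 + 4r^2 + 4r + 2.
By induction, h(n) = n^3 + n^2 − n + 1 for all n ≥ 1.

h(n) = n^3 + n^2 − n + 1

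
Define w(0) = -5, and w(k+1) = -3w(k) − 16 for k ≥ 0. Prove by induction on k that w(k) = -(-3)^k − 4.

Base case: w(0) = -5, and -(-3)^0 − 4 = -1 − 4 = -5.
Assume w(m) = -(-3)^m − 4 for some m ≥ 0.
Then w(m+1) = -3w(m) − 16 = -3·(-(-3)^m − 4) − 16 = 3·(-3)^m + 12 − 16 = -(-3)^{m+1} − 4.
By induction, w(k) = -(-3)^k − 4 for all k ≥ 0.

w(k) = -(-3)^k − 4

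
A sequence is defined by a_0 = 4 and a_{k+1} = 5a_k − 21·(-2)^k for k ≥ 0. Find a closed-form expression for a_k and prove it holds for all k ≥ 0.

Claim: a_k = 5^k + 3·(-2)^k.

Base case: a_0 = 4, and 5^0 + 3·(-2)^0 = 1 + 3 = 4.
Assume a_j = 5^j + 3·(-2)^j for some j ≥ 0.
Then a_{j+1} = 5a_j − 21·(-2)^j = 5·(5^j + 3·(-2)^j) − 21·(-2)^j = 5^{j+1} + 15·(-2)^j − 21·(-2)^j = 5^{j+1} − 6·(-2)^j = 5^{j+1} + 3·(-2)^{j+1}.
So the formula holds for j+1, and by induction a_k = 5^k + 3·(-2)^k for all k ≥ 0.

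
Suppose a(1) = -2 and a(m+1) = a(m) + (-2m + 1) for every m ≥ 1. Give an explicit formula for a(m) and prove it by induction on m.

Claim: a(m) = -m^2 + 2m − 3.

Base case: a(1) = -2, and -1^2 + 2·1 − 3 = -2.
Assume a(j) = -j^2 + 2j − 3.
Then a(j+1) = a(j) + (-2j + 1) = (-j^2 + 2j − 3) + (-2j + 1) = -j^2 − 2,
and -(j+1)^2 + 2·(j+1) − 3 = -j^2 − 2.
Hence a(m) = -m^2 + 2m − 3 for every m ≥ 1, by induction.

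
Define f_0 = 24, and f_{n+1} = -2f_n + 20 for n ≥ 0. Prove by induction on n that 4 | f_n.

Base case: f_0 = 24 = 4·6, so 4 | f_0.
Assume 4 | f_k, so f_k = 4t for some integer t.
Then f_{k+1} = -2f_k + 20 = -2·(4t) + 20 = 4(-2t + 5), so 4 | f_{k+1}.
This completes the inductive step, so 4 | f_n for all n ≥ 0.

4 | f_n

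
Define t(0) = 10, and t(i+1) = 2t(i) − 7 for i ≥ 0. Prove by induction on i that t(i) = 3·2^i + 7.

Base case: t(0) = 10, and 3·2^0 + 7 = 3 + 7 = 10.
Assume t(r) = 3·2^r + 7 for some r ≥ 0.
Then t(r+1) = 2t(r) − 7 = 2·(3·2^r + 7) − 7 = 6·2^r + 14 − 7 = 3·2^{r+1} + 7.
So the formula holds for r+1, and by induction t(i) = 3·2^i + 7 for all i ≥ 0.

t(i) = 3·2^i + 7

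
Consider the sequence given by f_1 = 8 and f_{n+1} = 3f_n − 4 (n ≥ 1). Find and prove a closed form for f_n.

Claim: f_n = 2·3^n + 2.

Base case: f_1 = 8, and 2·3^1 + 2 = 6 + 2 = 8.
Assume f_j = 2·3^j + 2 for some j ≥ 1.
Then f_{j+1} = 3f_j − 4 = 3·(2·3^j + 2) − 4 = 6·3^j + 6 − 4 = 2·3^{j+1} + 2.
This completes the inductive step, so f_n = 2·3^n + 2 for all n ≥ 1.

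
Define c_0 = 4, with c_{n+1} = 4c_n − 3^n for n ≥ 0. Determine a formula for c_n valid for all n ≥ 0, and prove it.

Claim: c_n = 3·4^n + 3^n.

Base case: c_0 = 4, and 3·4^0 + 3^0 = 3 + 1 = 4.
Assume c_j = 3·4^j + 3^j for some j ≥ 0.
Then c_{j+1} = 4c_j − 3^j = 4·(3·4^j + 3^j) − 3^j = 3·4^{j+1} + 4·3^j − 3^j = 3·4^{j+1} + 3·3^j = 3·4^{j+1} + 3^{j+1}.
By induction, c_n = 3·4^n + 3^n for all n ≥ 0.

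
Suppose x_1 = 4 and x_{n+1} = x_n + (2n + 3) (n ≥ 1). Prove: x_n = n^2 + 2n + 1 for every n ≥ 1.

Base case: x_1 = 4, and 1^2 + 2·1 + 1 = 4.
Assume x_m = m^2 + 2m + 1.
Then x_{m+1} = x_m + (2m + 3) = (m^2 + 2m + 1) + (2m + 3) = m^2 + 4m + 4,
and (m+1)^2 + 2·(m+1) + 1 = m^2 + 4m + 4.
This completes the inductive step, so x_n = n^2 + 2n + 1 for all n ≥ 1.

x_n = n^2 + 2n + 1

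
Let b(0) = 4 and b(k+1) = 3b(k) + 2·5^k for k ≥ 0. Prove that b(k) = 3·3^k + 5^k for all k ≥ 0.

Base case: b(0) = 4, and 3·3^0 + 5^0 = 3 + 1 = 4.
Assume b(m) = 3·3^m + 5^m for some m ≥ 0.
Then b(m+1) = 3b(m) + 2·5^m = 3·(3·3^m + 5^m) + 2·5^m = 3·3^{m+1} + 3·5^m + 2·5^m = 3·3^{m+1} + 5·5^m = 3·3^{m+1} + 5^{m+1}.
So the formula holds for m+1, and by induction b(k) = 3·3^k + 5^k for all k ≥ 0.

b(k) = 3·3^k + 5^k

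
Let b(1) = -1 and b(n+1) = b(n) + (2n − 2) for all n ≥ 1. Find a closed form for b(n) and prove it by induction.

Claim: b(n) = n^2 − 3n + 1.

Base case: b(1) = -1, and 1^2 − 3·1 + 1 = -1.
Assume b(m) = m^2 − 3m + 1.
Then b(m+1) = b(m) + (2m − 2) = (m^2 − 3m + 1) + (2m − 2) = m^2 − m − 1,
and (m+1)^2 − 3·(m+1) + 1 = m^2 − m − 1.
Hence b(n) = n^2 − 3n + 1 for every n ≥ 1, by induction.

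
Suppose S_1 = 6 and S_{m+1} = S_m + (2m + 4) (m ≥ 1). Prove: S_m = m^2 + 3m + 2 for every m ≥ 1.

Base case: S_1 = 6, and 1^2 + 3·1 + 2 = 6.
Assume S_r = r^2 + 3r + 2.
Then S_{r+1} = S_r + (2r + 4) = (r^2 + 3r + 2) + (2r + 4) = r^2 + 5r + 6,
and (r+1)^2 + 3·(r+1) + 2 = r^2 + 5r + 6.
Hence S_m = m^2 + 3m + 2 for every m ≥ 1, by induction.

S_m = m^2 + 3m + 2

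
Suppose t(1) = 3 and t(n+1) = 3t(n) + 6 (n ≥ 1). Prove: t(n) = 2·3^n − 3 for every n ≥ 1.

Base case: t(1) = 3, and 2·3^1 − 3 = 6 − 3 = 3.
Assume t(j) = 2·3^j − 3 for some j ≥ 1.
Then t(j+1) = 3t(j) + 6 = 3·(2·3^j − 3) + 6 = 6·3^j − 9 + 6 = 2·3^{j+1} − 3.
By induction, t(n) = 2·3^n − 3 for all n ≥ 1.

t(n) = 2·3^n − 3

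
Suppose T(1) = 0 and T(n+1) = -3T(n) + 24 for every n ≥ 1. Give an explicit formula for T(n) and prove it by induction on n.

Claim: T(n) = 2·(-3)^n + 6.

Base case: T(1) = 0, and 2·(-3)^1 + 6 = -6 + 6 = 0.
Assume T(k) = 2·(-3)^k + 6 for some k ≥ 1.
Then T(k+1) = -3T(k) + 24 = -3·(2·(-3)^k + 6) + 24 = -6·(-3)^k − 18 + 24 = 2·(-3)^{k+1} + 6.
So the formula holds for k+1, and by induction T(n) = 2·(-3)^n + 6 for all n ≥ 1.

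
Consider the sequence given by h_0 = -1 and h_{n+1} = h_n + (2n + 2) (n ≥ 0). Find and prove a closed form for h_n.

Claim: h_n = n^2 + n − 1.

Base case: h_0 = -1, and 0^2 + 0 − 1 = -1.
Assume h_j = j^2 + j − 1.
Then h_{j+1} = h_j + (2j + 2) = (j^2 + j − 1) + (2j + 2) = j^2 + 3j + 1,
and (j+1)^2 + (j+1) − 1 = j^2 + 3j + 1.
By induction, h_n = n^2 + n − 1 for all n ≥ 0.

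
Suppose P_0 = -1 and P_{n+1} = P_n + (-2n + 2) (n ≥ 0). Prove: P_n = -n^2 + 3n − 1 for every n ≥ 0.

Base case: P_0 = -1, and -0^2 + 3·0 − 1 = -1.
Assume P_r = -r^2 + 3r − 1.
Then P_{r+1} = P_r + (-2r + 2) = (-r^2 + 3r − 1) + (-2r + 2) = -r^2 + r + 1,
and -(r+1)^2 + 3·(r+1) − 1 = -r^2 + r + 1.
Hence P_n = -n^2 + 3n − 1 for every n ≥ 0, by induction.

P_n = -n^2 + 3n − 1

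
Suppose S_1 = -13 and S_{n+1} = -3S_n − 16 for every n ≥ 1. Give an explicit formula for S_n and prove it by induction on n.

Claim: S_n = 3·(-3)^n − 4.

Base case: S_1 = -13, and 3·(-3)^1 − 4 = -9 − 4 = -13.
Assume S_r = 3·(-3)^r − 4 for some r ≥ 1.
Then S_{r+1} = -3S_r − 16 = -3·(3·(-3)^r − 4) − 16 = -9·(-3)^r + 12 − 16 = 3·(-3)^{r+1} − 4.
By induction, S_n = 3·(-3)^n − 4 for all n ≥ 1.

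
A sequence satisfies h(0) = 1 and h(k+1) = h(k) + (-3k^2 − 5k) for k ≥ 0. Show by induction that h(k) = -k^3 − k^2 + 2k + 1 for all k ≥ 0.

Base case: h(0) = 1, and -0^3 − 0^2 + 2·0 + 1 = 1.
Assume h(r) = -r^3 − r^2 + 2r + 1.
Then h(r+1) = h(r) + (-3r^2 − 5r) = (-r^3 − r^2 + 2r + 1) + (-3r^2 − 5r) = -r^3 − 4r^2 − 3r + 1,
and -(r+1)^3 − (r+1)^2 + 2·(r+1) + 1 = -r^3 − 4r^2 − 3r + 1.
By induction, h(k) = -k^3 − k^2 + 2k + 1 for all k ≥ 0.

h(k) = -k^3 − k^2 + 2k + 1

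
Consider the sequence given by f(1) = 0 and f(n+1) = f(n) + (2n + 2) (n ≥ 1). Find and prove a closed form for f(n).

Claim: f(n) = n^2 + n − 2.

Base case: f(1) = 0, and 1^2 + 1 − 2 = 0.
Assume f(r) = r^2 + r − 2.
Then f(r+1) = f(r) + (2r + 2) = (r^2 + r − 2) + (2r + 2) = r^2 + 3r,
and (r+1)^2 + (r+1) − 2 = r^2 + 3r.
This completes the inductive step, so f(n) = n^2 + n − 2 for all n ≥ 1.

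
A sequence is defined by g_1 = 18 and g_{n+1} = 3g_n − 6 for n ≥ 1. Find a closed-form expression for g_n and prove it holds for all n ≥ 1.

Claim: g_n = 5·3^n + 3.

Base case: g_1 = 18, and 5·3^1 + 3 = 15 + 3 = 18.
Assume g_k = 5·3^k + 3 for some k ≥ 1.
Then g_{k+1} = 3g_k − 6 = 3·(5·3^k + 3) − 6 = 15·3^k + 9 − 6 = 5·3^{k+1} + 3.
Hence g_n = 5·3^n + 3 for every n ≥ 1, by induction.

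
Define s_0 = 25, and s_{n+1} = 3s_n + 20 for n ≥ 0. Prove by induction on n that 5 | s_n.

Base case: s_0 = 25 = 5·5, so 5 | s_0.
Assume 5 | s_j, so s_j = 5t for some integer t.
Then s_{j+1} = 3s_j + 20 = 3·(5t) + 20 = 5(3t + 4), so 5 | s_{j+1}.
So the property holds for j+1, and by induction 5 | s_n for all n ≥ 0.

5 | s_n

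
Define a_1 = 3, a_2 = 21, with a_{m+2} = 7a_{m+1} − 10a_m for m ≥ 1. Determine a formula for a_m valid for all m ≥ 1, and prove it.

Claim: a_m = 5^m − 2^m.

Base cases: a_1 = 3 and 5^1 − 2^1 = 3; a_2 = 21 and 5^2 − 2^2 = 21.
Assume a_j = 5^j − 2^j for all 1 ≤ j ≤ r, where r ≥ 2.
Then a_{r+1} = 7a_r − 10a_{r−1} = 7·(5^r − 2^r) − 10·(5^{r−1} − 2^{r−1}) = (7·5 − 10)5^{r−1} − (7·2 − 10)2^{r−1} = 25·5^{r−1} − 4·2^{r−1} = 5^{r+1} − 2^{r+1}.
So the formula holds for r+1, and by strong induction a_m = 5^m − 2^m for all m ≥ 1.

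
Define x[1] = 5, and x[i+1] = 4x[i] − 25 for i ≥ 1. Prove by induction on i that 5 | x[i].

Base case: x[1] = 5 = 5·1, so 5 | x[1].
Assume 5 | x[r], so x[r] = 5t for some integer t.
Then x[r+1] = 4x[r] − 25 = 4·(5t) − 25 = 5(4t − 5), so 5 | x[r+1].
Hence 5 | x[i] for every i ≥ 1, by induction.

5 | x[i]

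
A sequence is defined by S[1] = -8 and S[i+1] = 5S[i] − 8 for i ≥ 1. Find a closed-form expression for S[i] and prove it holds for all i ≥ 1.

Claim: S[i] = -2·5^i + 2.

Base case: S[1] = -8, and -2·5^1 + 2 = -10 + 2 = -8.
Assume S[r] = -2·5^r + 2 for some r ≥ 1.
Then S[r+1] = 5S[r] − 8 = 5·(-2·5^r + 2) − 8 = -10·5^r + 10 − 8 = -2·5^{r+1} + 2.
By induction, S[i] = -2·5^i + 2 for all i ≥ 1.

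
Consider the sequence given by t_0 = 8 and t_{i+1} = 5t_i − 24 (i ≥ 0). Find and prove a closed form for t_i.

Claim: t_i = 2·5^i + 6.

Base case: t_0 = 8, and 2·5^0 + 6 = 2 + 6 = 8.
Assume t_m = 2·5^m + 6 for some m ≥ 0.
Then t_{m+1} = 5t_m − 24 = 5·(2·5^m + 6) − 24 = 10·5^m + 30 − 24 = 2·5^{m+1} + 6.
So the formula holds for m+1, and by induction t_i = 2·5^i + 6 for all i ≥ 0.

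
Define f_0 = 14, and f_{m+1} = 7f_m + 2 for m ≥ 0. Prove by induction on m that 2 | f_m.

Base case: f_0 = 14 = 2·7, so 2 | f_0.
Assume 2 | f_k, so f_k = 2t for some integer t.
Then f_{k+1} = 7f_k + 2 = 7·(2t) + 2 = 2(7t + 1), so 2 | f_{k+1}.
Hence 2 | f_m for every m ≥ 0, by induction.

2 | f_m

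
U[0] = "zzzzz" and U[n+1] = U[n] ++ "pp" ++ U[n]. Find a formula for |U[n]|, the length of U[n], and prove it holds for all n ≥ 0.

Claim: |U[n]| = 7·2^n − 2.

Base case: |U[0]| = 5, and 7·2^0 − 2 = 5.
Assume |U[j]| = 7·2^j − 2.
Then |U[j+1]| = |U[j]| + 2 + |U[j]| = 2|U[j]| + 2 = 2(7·2^j − 2) + 2 = 7·2^{j+1} − 4 + 2 = 7·2^{j+1} − 2.
This completes the inductive step, so |U[n]| = 7·2^n − 2 for all n ≥ 0.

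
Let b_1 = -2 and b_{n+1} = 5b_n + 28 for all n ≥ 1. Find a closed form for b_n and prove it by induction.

Claim: b_n = 5^n − 7.

Base case: b_1 = -2, and 5^1 − 7 = 5 − 7 = -2.
Assume b_m = 5^m − 7 for some m ≥ 1.
Then b_{m+1} = 5b_m + 28 = 5·(5^m − 7) + 28 = 5^{m+1} − 35 + 28 = 5^{m+1} − 7.
By induction, b_n = 5^n − 7 for all n ≥ 1.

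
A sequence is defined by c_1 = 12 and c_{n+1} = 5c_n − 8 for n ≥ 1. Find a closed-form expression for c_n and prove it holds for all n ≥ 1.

Claim: c_n = 2·5^n + 2.

Base case: c_1 = 12, and 2·5^1 + 2 = 10 + 2 = 12.
Assume c_j = 2·5^j + 2 for some j ≥ 1.
Then c_{j+1} = 5c_j − 8 = 5·(2·5^j + 2) − 8 = 10·5^j + 10 − 8 = 2·5^{j+1} + 2.
By induction, c_n = 2·5^n + 2 for all n ≥ 1.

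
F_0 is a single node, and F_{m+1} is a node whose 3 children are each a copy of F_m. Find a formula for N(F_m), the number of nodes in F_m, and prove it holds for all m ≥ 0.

Claim: N(F_m) = (3^{m+1} − 1)/2.

Base case: N(F_0) = 1, and (3^{0+1} − 1)/2 = 1.
Assume N(F_k) = (3^{k+1} − 1)/2.
Then N(F_{k+1}) = 1 + 3N(F_k) = 1 + 3·(3^{k+1} − 1)/2 = 1 + (3^{k+2} − 3)/2 = (2 + 3^{k+2} − 3)/2 = (3^{k+2} − 1)/2.
So the formula holds for k+1, and by induction N(F_m) = (3^{m+1} − 1)/2 for all m ≥ 0.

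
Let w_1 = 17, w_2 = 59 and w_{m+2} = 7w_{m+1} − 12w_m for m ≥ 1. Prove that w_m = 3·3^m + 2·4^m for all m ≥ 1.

Base cases: w_1 = 17 and 3·3^1 + 2·4^1 = 17; w_2 = 59 and 3·3^2 + 2·4^2 = 59.
Assume w_j = 3·3^j + 2·4^j for all 1 ≤ j ≤ k, where k ≥ 2.
Then w_{k+1} = 7w_k − 12w_{k−1} = 7·(3·3^k + 2·4^k) − 12·(3·3^{k−1} + 2·4^{k−1}) = 3·(7·3 − 12)3^{k−1} + 2·(7·4 − 12)4^{k−1} = 27·3^{k−1} + 32·4^{k−1} = 3·3^{k+1} + 2·4^{k+1}.
So the formula holds for k+1, and by strong induction w_m = 3·3^m + 2·4^m for all m ≥ 1.

w_m = 3·3^m + 2·4^m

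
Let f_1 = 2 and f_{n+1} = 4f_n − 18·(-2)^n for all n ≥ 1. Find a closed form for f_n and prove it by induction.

Claim: f_n = 2·4^n + 3·(-2)^n.

Base case: f_1 = 2, and 2·4^1 + 3·(-2)^1 = 8 − 6 = 2.
Assume f_k = 2·4^k + 3·(-2)^k for some k ≥ 1.
Then f_{k+1} = 4f_k − 18·(-2)^k = 4·(2·4^k + 3·(-2)^k) − 18·(-2)^k = 2·4^{k+1} + 12·(-2)^k − 18·(-2)^k = 2·4^{k+1} − 6·(-2)^k = 2·4^{k+1} + 3·(-2)^{k+1}.
By induction, f_n = 2·4^n + 3·(-2)^n for all n ≥ 1.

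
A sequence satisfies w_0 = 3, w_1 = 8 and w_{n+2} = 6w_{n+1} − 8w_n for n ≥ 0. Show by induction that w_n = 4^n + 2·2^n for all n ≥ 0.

Base cases: w_0 = 3 and 4^0 + 2·2^0 = 3; w_1 = 8 and 4^1 + 2·2^1 = 8.
Assume w_j = 4^j + 2·2^j for all 0 ≤ j ≤ m, where m ≥ 1.
Then w_{m+1} = 6w_m − 8w_{m−1} = 6·(4^m + 2·2^m) − 8·(4^{m−1} + 2·2^{m−1}) = (6·4 − 8)4^{m−1} + 2·(6·2 − 8)2^{m−1} = 16·4^{m−1} + 8·2^{m−1} = 4^{m+1} + 2·2^{m+1}.
By strong induction, w_n = 4^n + 2·2^n for all n ≥ 0.

w_n = 4^n + 2·2^n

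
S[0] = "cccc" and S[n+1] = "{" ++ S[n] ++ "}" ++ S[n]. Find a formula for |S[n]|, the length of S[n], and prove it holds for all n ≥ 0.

Claim: |S[n]| = 6·2^n − 2.

Base case: |S[0]| = 4, and 6·2^0 − 2 = 4.
Assume |S[j]| = 6·2^j − 2.
Then |S[j+1]| = 1 + |S[j]| + 1 + |S[j]| = 2|S[j]| + 2 = 2(6·2^j − 2) + 2 = 6·2^{j+1} − 4 + 2 = 6·2^{j+1} − 2.
Hence |S[n]| = 6·2^n − 2 for every n ≥ 0, by induction.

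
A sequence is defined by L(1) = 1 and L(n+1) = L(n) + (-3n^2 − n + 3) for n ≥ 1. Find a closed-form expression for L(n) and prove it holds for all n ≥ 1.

Claim: L(n) = -n^3 + n^2 + 3n − 2.

Base case: L(1) = 1, and -1^3 + 1^2 + 3·1 − 2 = 1.
Assume L(j) = -j^3 + j^2 + 3j − 2.
Then L(j+1) = L(j) + (-3j^2 − j + 3) = (-j^3 + j^2 + 3j − 2) + (-3j^2 − j + 3) = -j^3 − 2j^2 + 2j + 1,
and -(j+1)^3 + (j+1)^2 + 3·(j+1) − 2 = -j^3 − 2j^2 + 2j + 1.
This completes the inductive step, so L(n) = -n^3 + n^2 + 3n − 2 for all n ≥ 1.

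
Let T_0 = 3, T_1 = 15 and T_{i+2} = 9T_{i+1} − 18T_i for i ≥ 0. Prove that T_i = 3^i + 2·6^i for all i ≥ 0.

Base cases: T_0 = 3 and 3^0 + 2·6^0 = 3; T_1 = 15 and 3^1 + 2·6^1 = 15.
Assume T_j = 3^j + 2·6^j for all 0 ≤ j ≤ r, where r ≥ 1.
Then T_{r+1} = 9T_r − 18T_{r−1} = 9·(3^r + 2·6^r) − 18·(3^{r−1} + 2·6^{r−1}) = (9·3 − 18)3^{r−1} + 2·(9·6 − 18)6^{r−1} = 9·3^{r−1} + 72·6^{r−1} = 3^{r+1} + 2·6^{r+1}.
This completes the inductive step, so T_i = 3^i + 2·6^i for all i ≥ 0.

T_i = 3^i + 2·6^i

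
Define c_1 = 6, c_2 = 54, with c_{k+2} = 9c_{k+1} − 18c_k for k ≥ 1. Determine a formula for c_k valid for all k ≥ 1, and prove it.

Claim: c_k = 2·6^k − 2·3^k.

Base cases: c_1 = 6 and 2·6^1 − 2·3^1 = 6; c_2 = 54 and 2·6^2 − 2·3^2 = 54.
Assume c_j = 2·6^j − 2·3^j for all 1 ≤ j ≤ m, where m ≥ 2.
Then c_{m+1} = 9c_m − 18c_{m−1} = 9·(2·6^m − 2·3^m) − 18·(2·6^{m−1} − 2·3^{m−1}) = 2·(9·6 − 18)6^{m−1} − 2·(9·3 − 18)3^{m−1} = 72·6^{m−1} − 18·3^{m−1} = 2·6^{m+1} − 2·3^{m+1}.
Hence c_k = 2·6^k − 2·3^k for every k ≥ 1, by strong induction.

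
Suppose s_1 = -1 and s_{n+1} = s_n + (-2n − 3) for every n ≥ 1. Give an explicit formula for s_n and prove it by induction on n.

Claim: s_n = -n^2 − 2n + 2.

Base case: s_1 = -1, and -1^2 − 2·1 + 2 = -1.
Assume s_r = -r^2 − 2r + 2.
Then s_{r+1} = s_r + (-2r − 3) = (-r^2 − 2r + 2) + (-2r − 3) = -r^2 − 4r − 1,
and -(r+1)^2 − 2·(r+1) + 2 = -r^2 − 4r − 1.
This completes the inductive step, so s_n = -n^2 − 2n + 2 for all n ≥ 1.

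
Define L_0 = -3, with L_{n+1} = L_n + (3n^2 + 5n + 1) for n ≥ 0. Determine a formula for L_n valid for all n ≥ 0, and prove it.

Claim: L_n = n^3 + n^2 − n − 3.

Base case: L_0 = -3, and 0^3 + 0^2 − 0 − 3 = -3.
Assume L_r = r^3 + r^2 − r − 3.
Then L_{r+1} = L_r + (3r^2 + 5r + 1) = (r^3 + r^2 − r − 3) + (3r^2 + 5r + 1) = r^3 + 4r^2 + 4r − 2,
and (r+1)^3 + (r+1)^2 − (r+1) − 3 = r^3 + 4r^2 + 4r − 2.
This completes the inductive step, so L_n = n^3 + n^2 − n − 3 for all n ≥ 0.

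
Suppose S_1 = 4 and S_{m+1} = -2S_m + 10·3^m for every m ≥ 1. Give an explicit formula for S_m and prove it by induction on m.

Claim: S_m = (-2)^m + 2·3^m.

Base case: S_1 = 4, and (-2)^1 + 2·3^1 = -2 + 6 = 4.
Assume S_r = (-2)^r + 2·3^r for some r ≥ 1.
Then S_{r+1} = -2S_r + 10·3^r = -2·((-2)^r + 2·3^r) + 10·3^r = (-2)^{r+1} − 4·3^r + 10·3^r = (-2)^{r+1} + 6·3^r = (-2)^{r+1} + 2·3^{r+1}.
So the formula holds for r+1, and by induction S_m = (-2)^m + 2·3^m for all m ≥ 1.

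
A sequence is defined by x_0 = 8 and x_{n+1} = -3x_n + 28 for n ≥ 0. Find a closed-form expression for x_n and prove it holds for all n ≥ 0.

Claim: x_n = (-3)^n + 7.

Base case: x_0 = 8, and (-3)^0 + 7 = 1 + 7 = 8.
Assume x_r = (-3)^r + 7 for some r ≥ 0.
Then x_{r+1} = -3x_r + 28 = -3·((-3)^r + 7) + 28 = -3·(-3)^r − 21 + 28 = (-3)^{r+1} + 7.
Hence x_n = (-3)^n + 7 for every n ≥ 0, by induction.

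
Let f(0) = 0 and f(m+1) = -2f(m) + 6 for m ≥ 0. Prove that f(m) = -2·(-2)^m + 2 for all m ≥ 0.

Base case: f(0) = 0, and -2·(-2)^0 + 2 = -2 + 2 = 0.
Assume f(k) = -2·(-2)^k + 2 for some k ≥ 0.
Then f(k+1) = -2f(k) + 6 = -2·(-2·(-2)^k + 2) + 6 = 4·(-2)^k − 4 + 6 = -2·(-2)^{k+1} + 2.
By induction, f(m) = -2·(-2)^m + 2 for all m ≥ 0.

f(m) = -2·(-2)^m + 2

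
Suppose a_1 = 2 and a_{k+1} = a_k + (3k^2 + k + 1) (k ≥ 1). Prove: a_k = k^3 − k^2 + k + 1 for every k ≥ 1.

Base case: a_1 = 2, and 1^3 − 1^2 + 1 + 1 = 2.
Assume a_m = m^3 − m^2 + m + 1.
Then a_{m+1} = a_m + (3m^2 + m + 1) = (m^3 − m^2 + m + 1) + (3m^2 + m + 1) = m^3 + 2m^2 + 2m + 2,
and (m+1)^3 − (m+1)^2 + (m+1) + 1 = m^3 + 2m^2 + 2m + 2.
Hence a_k = k^3 − k^2 + k + 1 for every k ≥ 1, by induction.

a_k = k^3 − k^2 + k + 1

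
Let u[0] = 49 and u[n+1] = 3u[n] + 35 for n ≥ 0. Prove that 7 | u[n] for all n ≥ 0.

Base case: u[0] = 49 = 7·7, so 7 | u[0].
Assume 7 | u[j], so u[j] = 7t for some integer t.
Then u[j+1] = 3u[j] + 35 = 3·(7t) + 35 = 7(3t + 5), so 7 | u[j+1].
This completes the inductive step, so 7 | u[n] for all n ≥ 0.

7 | u[n]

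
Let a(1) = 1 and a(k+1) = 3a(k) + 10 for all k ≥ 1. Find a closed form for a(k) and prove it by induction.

Claim: a(k) = 2·3^k − 5.

Base case: a(1) = 1, and 2·3^1 − 5 = 6 − 5 = 1.
Assume a(r) = 2·3^r − 5 for some r ≥ 1.
Then a(r+1) = 3a(r) + 10 = 3·(2·3^r − 5) + 10 = 6·3^r − 15 + 10 = 2·3^{r+1} − 5.
Hence a(k) = 2·3^k − 5 for every k ≥ 1, by induction.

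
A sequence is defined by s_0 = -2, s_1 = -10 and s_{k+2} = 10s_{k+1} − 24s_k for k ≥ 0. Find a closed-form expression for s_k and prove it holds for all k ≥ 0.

Claim: s_k = -6^k − 4^k.

Base cases: s_0 = -2 and -6^0 − 4^0 = -2; s_1 = -10 and -6^1 − 4^1 = -10.
Assume s_j = -6^j − 4^j for all 0 ≤ j ≤ r, where r ≥ 1.
Then s_{r+1} = 10s_r − 24s_{r−1} = 10·(-6^r − 4^r) − 24·(-6^{r−1} − 4^{r−1}) = -(10·6 − 24)6^{r−1} − (10·4 − 24)4^{r−1} = -36·6^{r−1} − 16·4^{r−1} = -6^{r+1} − 4^{r+1}.
This completes the inductive step, so s_k = -6^k − 4^k for all k ≥ 0.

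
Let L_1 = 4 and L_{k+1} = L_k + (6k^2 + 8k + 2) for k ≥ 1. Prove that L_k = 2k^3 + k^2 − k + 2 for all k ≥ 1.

Base case: L_1 = 4, and 2·1^3 + 1^2 − 1 + 2 = 4.
Assume L_m = 2m^3 + m^2 − m + 2.
Then L_{m+1} = L_m + (6m^2 + 8m + 2) = (2m^3 + m^2 − m + 2) + (6m^2 + 8m + 2) = 2m^3 + 7m^2 + 7m + 4,
and 2·(m+1)^3 + (m+1)^2 − (m+1) + 2 = 2m^3 + 7m^2 + 7m + 4.
Hence L_k = 2k^3 + k^2 − k + 2 for every k ≥ 1, by induction.

L_k = 2k^3 + k^2 − k + 2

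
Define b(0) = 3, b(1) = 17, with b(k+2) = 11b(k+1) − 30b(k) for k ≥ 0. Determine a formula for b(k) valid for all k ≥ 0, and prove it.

Claim: b(k) = 5^k + 2·6^k.

Base cases: b(0) = 3 and 5^0 + 2·6^0 = 3; b(1) = 17 and 5^1 + 2·6^1 = 17.
Assume b(j) = 5^j + 2·6^j for all 0 ≤ j ≤ r, where r ≥ 1.
Then b(r+1) = 11b(r) − 30b(r−1) = 11·(5^r + 2·6^r) − 30·(5^{r−1} + 2·6^{r−1}) = (11·5 − 30)5^{r−1} + 2·(11·6 − 30)6^{r−1} = 25·5^{r−1} + 72·6^{r−1} = 5^{r+1} + 2·6^{r+1}.
This completes the inductive step, so b(k) = 5^k + 2·6^k for all k ≥ 0.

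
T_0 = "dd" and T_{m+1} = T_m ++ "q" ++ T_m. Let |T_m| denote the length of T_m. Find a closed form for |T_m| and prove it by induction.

Claim: |T_m| = 3·2^m − 1.

Base case: |T_0| = 2, and 3·2^0 − 1 = 2.
Assume |T_j| = 3·2^j − 1.
Then |T_{j+1}| = |T_j| + 1 + |T_j| = 2|T_j| + 1 = 2(3·2^j − 1) + 1 = 3·2^{j+1} − 2 + 1 = 3·2^{j+1} − 1.
So the formula holds for j+1, and by induction |T_m| = 3·2^m − 1 for all m ≥ 0.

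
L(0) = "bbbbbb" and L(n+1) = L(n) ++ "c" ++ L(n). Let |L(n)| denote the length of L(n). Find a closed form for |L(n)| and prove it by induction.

Claim: |L(n)| = 7·2^n − 1.

Base case: |L(0)| = 6, and 7·2^0 − 1 = 6.
Assume |L(k)| = 7·2^k − 1.
Then |L(k+1)| = |L(k)| + 1 + |L(k)| = 2|L(k)| + 1 = 2(7·2^k − 1) + 1 = 7·2^{k+1} − 2 + 1 = 7·2^{k+1} − 1.
By induction, |L(n)| = 7·2^n − 1 for all n ≥ 0.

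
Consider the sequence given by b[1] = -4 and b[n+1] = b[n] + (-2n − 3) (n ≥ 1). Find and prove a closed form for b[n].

Claim: b[n] = -n^2 − 2n − 1.

Base case: b[1] = -4, and -1^2 − 2·1 − 1 = -4.
Assume b[m] = -m^2 − 2m − 1.
Then b[m+1] = b[m] + (-2m − 3) = (-m^2 − 2m − 1) + (-2m − 3) = -m^2 − 4m − 4,
and -(m+1)^2 − 2·(m+1) − 1 = -m^2 − 4m − 4.
This completes the inductive step, so b[n] = -n^2 − 2n − 1 for all n ≥ 1.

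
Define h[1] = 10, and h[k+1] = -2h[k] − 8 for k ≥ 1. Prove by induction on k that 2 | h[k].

Base case: h[1] = 10 = 2·5, so 2 | h[1].
Assume 2 | h[r], so h[r] = 2t for some integer t.
Then h[r+1] = -2h[r] − 8 = -2·(2t) − 8 = 2(-2t − 4), so 2 | h[r+1].
Hence 2 | h[k] for every k ≥ 1, by induction.

2 | h[k]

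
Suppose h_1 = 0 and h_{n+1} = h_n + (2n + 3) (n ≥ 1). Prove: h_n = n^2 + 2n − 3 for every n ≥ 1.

Base case: h_1 = 0, and 1^2 + 2·1 − 3 = 0.
Assume h_k = k^2 + 2k − 3.
Then h_{k+1} = h_k + (2k + 3) = (k^2 + 2k − 3) + (2k + 3) = k^2 + 4k,
and (k+1)^2 + 2·(k+1) − 3 = k^2 + 4k.
Hence h_n = n^2 + 2n − 3 for every n ≥ 1, by induction.

h_n = n^2 + 2n − 3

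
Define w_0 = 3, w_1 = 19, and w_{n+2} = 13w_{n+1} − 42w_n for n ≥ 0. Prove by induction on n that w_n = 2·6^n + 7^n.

Base cases: w_0 = 3 and 2·6^0 + 7^0 = 3; w_1 = 19 and 2·6^1 + 7^1 = 19.
Assume w_j = 2·6^j + 7^j for all 0 ≤ j ≤ k, where k ≥ 1.
Then w_{k+1} = 13w_k − 42w_{k−1} = 13·(2·6^k + 7^k) − 42·(2·6^{k−1} + 7^{k−1}) = 2·(13·6 − 42)6^{k−1} + (13·7 − 42)7^{k−1} = 72·6^{k−1} + 49·7^{k−1} = 2·6^{k+1} + 7^{k+1}.
Hence w_n = 2·6^n + 7^n for every n ≥ 0, by strong induction.

w_n = 2·6^n + 7^n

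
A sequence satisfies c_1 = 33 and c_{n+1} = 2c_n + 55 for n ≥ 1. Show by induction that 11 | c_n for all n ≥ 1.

Base case: c_1 = 33 = 11·3, so 11 | c_1.
Assume 11 | c_m, so c_m = 11t for some integer t.
Then c_{m+1} = 2c_m + 55 = 2·(11t) + 55 = 11(2t + 5), so 11 | c_{m+1}.
So the property holds for m+1, and by induction 11 | c_n for all n ≥ 1.

11 | c_n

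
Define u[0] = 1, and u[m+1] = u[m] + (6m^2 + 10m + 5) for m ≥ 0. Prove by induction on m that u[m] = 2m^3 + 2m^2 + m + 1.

Base case: u[0] = 1, and 2·0^3 + 2·0^2 + 0 + 1 = 1.
Assume u[k] = 2k^3 + 2k^2 + k + 1.
Then u[k+1] = u[k] + (6k^2 + 10k + 5) = (2k^3 + 2k^2 + k + 1) + (6k^2 + 10k + 5) = 2k^3 + 8k^2 + 11k + 6,
and 2·(k+1)^3 + 2·(k+1)^2 + (k+1) + 1 = 2k^3 + 8k^2 + 11k + 6.
This completes the inductive step, so u[m] = 2m^3 + 2m^2 + m + 1 for all m ≥ 0.

u[m] = 2m^3 + 2m^2 + m + 1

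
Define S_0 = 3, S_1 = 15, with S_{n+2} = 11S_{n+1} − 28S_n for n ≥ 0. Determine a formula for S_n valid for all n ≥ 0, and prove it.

Claim: S_n = 2·4^n + 7^n.

Base cases: S_0 = 3 and 2·4^0 + 7^0 = 3; S_1 = 15 and 2·4^1 + 7^1 = 15.
Assume S_j = 2·4^j + 7^j for all 0 ≤ j ≤ r, where r ≥ 1.
Then S_{r+1} = 11S_r − 28S_{r−1} = 11·(2·4^r + 7^r) − 28·(2·4^{r−1} + 7^{r−1}) = 2·(11·4 − 28)4^{r−1} + (11·7 − 28)7^{r−1} = 32·4^{r−1} + 49·7^{r−1} = 2·4^{r+1} + 7^{r+1}.
By strong induction, S_n = 2·4^n + 7^n for all n ≥ 0.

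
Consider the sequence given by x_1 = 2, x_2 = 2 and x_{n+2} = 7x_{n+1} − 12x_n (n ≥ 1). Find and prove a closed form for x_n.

Claim: x_n = 2·3^n − 4^n.

Base cases: x_1 = 2 and 2·3^1 − 4^1 = 2; x_2 = 2 and 2·3^2 − 4^2 = 2.
Assume x_j = 2·3^j − 4^j for all 1 ≤ j ≤ k, where k ≥ 2.
Then x_{k+1} = 7x_k − 12x_{k−1} = 7·(2·3^k − 4^k) − 12·(2·3^{k−1} − 4^{k−1}) = 2·(7·3 − 12)3^{k−1} − (7·4 − 12)4^{k−1} = 18·3^{k−1} − 16·4^{k−1} = 2·3^{k+1} − 4^{k+1}.
So the formula holds for k+1, and by strong induction x_n = 2·3^n − 4^n for all n ≥ 1.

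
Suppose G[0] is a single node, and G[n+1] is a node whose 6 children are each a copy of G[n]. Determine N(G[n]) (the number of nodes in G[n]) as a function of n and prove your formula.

Claim: N(G[n]) = (6^{n+1} − 1)/5.

Base case: N(G[0]) = 1, and (6^{0+1} − 1)/5 = 1.
Assume N(G[r]) = (6^{r+1} − 1)/5.
Then N(G[r+1]) = 1 + 6N(G[r]) = 1 + 6·(6^{r+1} − 1)/5 = 1 + (6^{r+2} − 6)/5 = (5 + 6^{r+2} − 6)/5 = (6^{r+2} − 1)/5.
This completes the inductive step, so N(G[n]) = (6^{n+1} − 1)/5 for all n ≥ 0.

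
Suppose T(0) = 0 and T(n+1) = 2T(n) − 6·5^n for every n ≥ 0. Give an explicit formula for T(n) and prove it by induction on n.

Claim: T(n) = 2·2^n − 2·5^n.

Base case: T(0) = 0, and 2·2^0 − 2·5^0 = 2 − 2 = 0.
Assume T(m) = 2·2^m − 2·5^m for some m ≥ 0.
Then T(m+1) = 2T(m) − 6·5^m = 2·(2·2^m − 2·5^m) − 6·5^m = 2·2^{m+1} − 4·5^m − 6·5^m = 2·2^{m+1} − 10·5^m = 2·2^{m+1} − 2·5^{m+1}.
Hence T(n) = 2·2^n − 2·5^n for every n ≥ 0, by induction.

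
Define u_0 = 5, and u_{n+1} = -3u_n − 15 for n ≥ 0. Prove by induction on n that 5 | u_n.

Base case: u_0 = 5 = 5·1, so 5 | u_0.
Assume 5 | u_j, so u_j = 5t for some integer t.
Then u_{j+1} = -3u_j − 15 = -3·(5t) − 15 = 5(-3t − 3), so 5 | u_{j+1}.
Hence 5 | u_n for every n ≥ 0, by induction.

5 | u_n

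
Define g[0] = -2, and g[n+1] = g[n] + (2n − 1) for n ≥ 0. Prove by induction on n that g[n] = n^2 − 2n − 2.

Base case: g[0] = -2, and 0^2 − 2·0 − 2 = -2.
Assume g[k] = k^2 − 2k − 2.
Then g[k+1] = g[k] + (2k − 1) = (k^2 − 2k − 2) + (2k − 1) = k^2 − 3,
and (k+1)^2 − 2·(k+1) − 2 = k^2 − 3.
By induction, g[n] = n^2 − 2n − 2 for all n ≥ 0.

g[n] = n^2 − 2n − 2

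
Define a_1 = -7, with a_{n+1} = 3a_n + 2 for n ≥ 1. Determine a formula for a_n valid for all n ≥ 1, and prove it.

Claim: a_n = -2·3^n − 1.

Base case: a_1 = -7, and -2·3^1 − 1 = -6 − 1 = -7.
Assume a_k = -2·3^k − 1 for some k ≥ 1.
Then a_{k+1} = 3a_k + 2 = 3·(-2·3^k − 1) + 2 = -6·3^k − 3 + 2 = -2·3^{k+1} − 1.
This completes the inductive step, so a_n = -2·3^n − 1 for all n ≥ 1.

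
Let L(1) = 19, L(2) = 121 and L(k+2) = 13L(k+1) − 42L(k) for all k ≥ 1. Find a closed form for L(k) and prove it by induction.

Claim: L(k) = 7^k + 2·6^k.

Base cases: L(1) = 19 and 7^1 + 2·6^1 = 19; L(2) = 121 and 7^2 + 2·6^2 = 121.
Assume L(j) = 7^j + 2·6^j for all 1 ≤ j ≤ r, where r ≥ 2.
Then L(r+1) = 13L(r) − 42L(r−1) = 13·(7^r + 2·6^r) − 42·(7^{r−1} + 2·6^{r−1}) = (13·7 − 42)7^{r−1} + 2·(13·6 − 42)6^{r−1} = 49·7^{r−1} + 72·6^{r−1} = 7^{r+1} + 2·6^{r+1}.
This completes the inductive step, so L(k) = 7^k + 2·6^k for all k ≥ 1.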